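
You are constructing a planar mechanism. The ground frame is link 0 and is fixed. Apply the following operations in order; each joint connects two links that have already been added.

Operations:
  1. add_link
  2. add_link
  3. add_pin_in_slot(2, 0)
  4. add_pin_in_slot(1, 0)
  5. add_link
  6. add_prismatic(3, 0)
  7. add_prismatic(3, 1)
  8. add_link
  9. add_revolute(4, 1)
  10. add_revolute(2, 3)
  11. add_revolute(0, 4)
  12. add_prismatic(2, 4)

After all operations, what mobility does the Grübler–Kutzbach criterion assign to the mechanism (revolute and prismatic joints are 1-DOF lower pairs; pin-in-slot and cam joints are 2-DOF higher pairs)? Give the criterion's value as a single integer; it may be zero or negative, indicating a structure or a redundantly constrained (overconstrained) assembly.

M = -2

L=1 J1=0 J2=0
add link → L=2 J1=0 J2=0
add link → L=3 J1=0 J2=0
PS@2,0 dof=2 J2 → L=3 J1=0 J2=1
PS@1,0 dof=2 J2 → L=3 J1=0 J2=2
add link → L=4 J1=0 J2=2
P@3,0 dof=1 J1 → L=4 J1=1 J2=2
P@3,1 dof=1 J1 → L=4 J1=2 J2=2
add link → L=5 J1=2 J2=2
R@4,1 dof=1 J1 → L=5 J1=3 J2=2
R@2,3 dof=1 J1 → L=5 J1=4 J2=2
R@0,4 dof=1 J1 → L=5 J1=5 J2=2
P@2,4 dof=1 J1 → L=5 J1=6 J2=2
M=3(L−1)−2J1−J2=3·4−2·6−2=-2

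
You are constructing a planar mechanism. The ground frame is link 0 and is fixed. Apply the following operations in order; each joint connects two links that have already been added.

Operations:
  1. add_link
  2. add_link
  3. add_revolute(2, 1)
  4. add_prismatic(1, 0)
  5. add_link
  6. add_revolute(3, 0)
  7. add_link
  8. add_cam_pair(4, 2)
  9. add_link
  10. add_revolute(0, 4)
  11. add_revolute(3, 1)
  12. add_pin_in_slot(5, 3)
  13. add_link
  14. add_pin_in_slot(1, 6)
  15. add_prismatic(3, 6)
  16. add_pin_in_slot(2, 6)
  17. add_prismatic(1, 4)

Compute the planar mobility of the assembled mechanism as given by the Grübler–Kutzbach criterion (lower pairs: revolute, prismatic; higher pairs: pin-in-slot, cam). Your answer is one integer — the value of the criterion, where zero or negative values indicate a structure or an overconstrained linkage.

[1;0;0] (link 0 is ground)
L+ [2;0;0]
L+ [3;0;0]
R(2,1)∈J1 [3;1;0]
P(1,0)∈J1 [3;2;0]
L+ [4;2;0]
R(3,0)∈J1 [4;3;0]
L+ [5;3;0]
C(4,2)∈J2 [5;3;1]
L+ [6;3;1]
R(0,4)∈J1 [6;4;1]
R(3,1)∈J1 [6;5;1]
PS(5,3)∈J2 [6;5;2]
L+ [7;5;2]
PS(1,6)∈J2 [7;5;3]
P(3,6)∈J1 [7;6;3]
PS(2,6)∈J2 [7;6;4]
P(1,4)∈J1 [7;7;4]
mobility = 18 − 14 − 4 = 0

M = 0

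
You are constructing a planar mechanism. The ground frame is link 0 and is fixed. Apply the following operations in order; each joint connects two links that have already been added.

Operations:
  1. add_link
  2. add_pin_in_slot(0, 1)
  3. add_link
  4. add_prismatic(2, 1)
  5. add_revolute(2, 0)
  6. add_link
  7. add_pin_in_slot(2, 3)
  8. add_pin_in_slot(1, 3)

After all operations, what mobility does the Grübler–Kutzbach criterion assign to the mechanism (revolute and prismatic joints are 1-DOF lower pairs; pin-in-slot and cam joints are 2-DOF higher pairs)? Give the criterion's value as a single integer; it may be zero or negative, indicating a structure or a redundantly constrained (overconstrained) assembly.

M = 2

link 0 = ground. State L|J1|J2 = 1|0|0
+link1  2|0|0
PS(0,1) f=2→J2  2|0|1
+link2  3|0|1
P(2,1) f=1→J1  3|1|1
R(2,0) f=1→J1  3|2|1
+link3  4|2|1
PS(2,3) f=2→J2  4|2|2
PS(1,3) f=2→J2  4|2|3
M = 3(4−1)−2·2−3 = 9−4−3 = 2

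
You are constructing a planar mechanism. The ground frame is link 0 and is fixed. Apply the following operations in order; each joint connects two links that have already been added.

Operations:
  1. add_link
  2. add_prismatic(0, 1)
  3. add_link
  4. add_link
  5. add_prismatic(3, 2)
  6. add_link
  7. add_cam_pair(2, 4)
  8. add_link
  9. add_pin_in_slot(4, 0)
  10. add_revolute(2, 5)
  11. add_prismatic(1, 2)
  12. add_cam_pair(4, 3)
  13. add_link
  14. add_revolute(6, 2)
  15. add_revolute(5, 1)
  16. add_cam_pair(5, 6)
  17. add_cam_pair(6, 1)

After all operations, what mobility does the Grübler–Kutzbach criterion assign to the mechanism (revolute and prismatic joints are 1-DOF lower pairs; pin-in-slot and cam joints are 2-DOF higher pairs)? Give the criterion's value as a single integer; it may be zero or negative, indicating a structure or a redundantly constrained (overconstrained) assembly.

[1;0;0] (link 0 is ground)
L+ [2;0;0]
P(0,1)∈J1 [2;1;0]
L+ [3;1;0]
L+ [4;1;0]
P(3,2)∈J1 [4;2;0]
L+ [5;2;0]
C(2,4)∈J2 [5;2;1]
L+ [6;2;1]
PS(4,0)∈J2 [6;2;2]
R(2,5)∈J1 [6;3;2]
P(1,2)∈J1 [6;4;2]
C(4,3)∈J2 [6;4;3]
L+ [7;4;3]
R(6,2)∈J1 [7;5;3]
R(5,1)∈J1 [7;6;3]
C(5,6)∈J2 [7;6;4]
C(6,1)∈J2 [7;6;5]
mobility = 18 − 12 − 5 = 1

M = 1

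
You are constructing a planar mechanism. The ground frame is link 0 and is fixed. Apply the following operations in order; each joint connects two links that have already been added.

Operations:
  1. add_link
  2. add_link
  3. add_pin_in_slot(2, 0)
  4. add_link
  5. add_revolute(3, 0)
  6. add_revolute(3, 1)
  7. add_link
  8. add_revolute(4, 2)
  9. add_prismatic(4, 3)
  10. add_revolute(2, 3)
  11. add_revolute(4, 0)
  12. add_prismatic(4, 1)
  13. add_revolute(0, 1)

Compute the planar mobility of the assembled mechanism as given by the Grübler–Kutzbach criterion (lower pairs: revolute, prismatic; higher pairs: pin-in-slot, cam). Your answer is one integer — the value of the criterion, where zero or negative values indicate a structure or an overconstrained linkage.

M = -5

link 0 = ground. State L|J1|J2 = 1|0|0
+link1  2|0|0
+link2  3|0|0
PS(2,0) f=2→J2  3|0|1
+link3  4|0|1
R(3,0) f=1→J1  4|1|1
R(3,1) f=1→J1  4|2|1
+link4  5|2|1
R(4,2) f=1→J1  5|3|1
P(4,3) f=1→J1  5|4|1
R(2,3) f=1→J1  5|5|1
R(4,0) f=1→J1  5|6|1
P(4,1) f=1→J1  5|7|1
R(0,1) f=1→J1  5|8|1
M = 3(5−1)−2·8−1 = 12−16−1 = -5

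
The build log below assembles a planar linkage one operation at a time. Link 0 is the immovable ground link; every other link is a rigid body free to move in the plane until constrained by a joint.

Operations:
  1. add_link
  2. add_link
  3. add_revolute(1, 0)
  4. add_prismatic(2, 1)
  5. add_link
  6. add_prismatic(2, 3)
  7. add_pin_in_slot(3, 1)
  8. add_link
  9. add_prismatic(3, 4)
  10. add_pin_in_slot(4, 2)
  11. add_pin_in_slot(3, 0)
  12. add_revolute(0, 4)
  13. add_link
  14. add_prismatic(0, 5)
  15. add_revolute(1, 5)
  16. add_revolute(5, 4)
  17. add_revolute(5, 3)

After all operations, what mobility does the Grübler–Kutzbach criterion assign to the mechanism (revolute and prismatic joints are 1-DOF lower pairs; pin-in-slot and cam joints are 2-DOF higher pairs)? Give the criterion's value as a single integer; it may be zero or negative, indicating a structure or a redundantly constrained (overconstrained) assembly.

M = -6

ground; <1,0,0>
#1 <2,0,0>
#2 <3,0,0>
R:1↔0 J1 <3,1,0>
P:2↔1 J1 <3,2,0>
#3 <4,2,0>
P:2↔3 J1 <4,3,0>
PS:3↔1 J2 <4,3,1>
#4 <5,3,1>
P:3↔4 J1 <5,4,1>
PS:4↔2 J2 <5,4,2>
PS:3↔0 J2 <5,4,3>
R:0↔4 J1 <5,5,3>
#5 <6,5,3>
P:0↔5 J1 <6,6,3>
R:1↔5 J1 <6,7,3>
R:5↔4 J1 <6,8,3>
R:5↔3 J1 <6,9,3>
3×5 − 2×9 − 1×3 = -6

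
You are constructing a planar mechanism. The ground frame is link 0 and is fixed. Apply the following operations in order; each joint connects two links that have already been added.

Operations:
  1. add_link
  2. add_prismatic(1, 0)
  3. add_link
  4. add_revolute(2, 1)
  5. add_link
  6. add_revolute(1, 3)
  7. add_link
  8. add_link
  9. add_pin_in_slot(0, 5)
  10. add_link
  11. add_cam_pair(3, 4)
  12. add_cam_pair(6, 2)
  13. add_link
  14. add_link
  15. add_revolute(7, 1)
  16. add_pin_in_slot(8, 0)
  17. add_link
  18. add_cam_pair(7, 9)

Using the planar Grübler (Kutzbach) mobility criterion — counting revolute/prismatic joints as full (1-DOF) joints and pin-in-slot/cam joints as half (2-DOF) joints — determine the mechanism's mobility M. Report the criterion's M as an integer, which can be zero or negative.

M = 14

link 0 = ground. State L|J1|J2 = 1|0|0
+link1  2|0|0
P(1,0) f=1→J1  2|1|0
+link2  3|1|0
R(2,1) f=1→J1  3|2|0
+link3  4|2|0
R(1,3) f=1→J1  4|3|0
+link4  5|3|0
+link5  6|3|0
PS(0,5) f=2→J2  6|3|1
+link6  7|3|1
C(3,4) f=2→J2  7|3|2
C(6,2) f=2→J2  7|3|3
+link7  8|3|3
+link8  9|3|3
R(7,1) f=1→J1  9|4|3
PS(8,0) f=2→J2  9|4|4
+link9  10|4|4
C(7,9) f=2→J2  10|4|5
M = 3(10−1)−2·4−5 = 27−8−5 = 14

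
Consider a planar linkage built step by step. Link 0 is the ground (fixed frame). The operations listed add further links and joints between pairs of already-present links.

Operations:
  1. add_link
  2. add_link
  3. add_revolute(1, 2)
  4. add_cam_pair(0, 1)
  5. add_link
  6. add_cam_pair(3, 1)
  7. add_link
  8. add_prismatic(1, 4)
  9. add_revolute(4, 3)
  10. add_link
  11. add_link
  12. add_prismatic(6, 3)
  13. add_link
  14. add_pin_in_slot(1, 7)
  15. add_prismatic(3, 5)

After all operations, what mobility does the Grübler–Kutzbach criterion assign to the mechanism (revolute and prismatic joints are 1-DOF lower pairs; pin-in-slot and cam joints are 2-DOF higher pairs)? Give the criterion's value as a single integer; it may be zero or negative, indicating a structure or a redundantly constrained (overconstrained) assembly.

L=1 J1=0 J2=0
add link → L=2 J1=0 J2=0
add link → L=3 J1=0 J2=0
R@1,2 dof=1 J1 → L=3 J1=1 J2=0
C@0,1 dof=2 J2 → L=3 J1=1 J2=1
add link → L=4 J1=1 J2=1
C@3,1 dof=2 J2 → L=4 J1=1 J2=2
add link → L=5 J1=1 J2=2
P@1,4 dof=1 J1 → L=5 J1=2 J2=2
R@4,3 dof=1 J1 → L=5 J1=3 J2=2
add link → L=6 J1=3 J2=2
add link → L=7 J1=3 J2=2
P@6,3 dof=1 J1 → L=7 J1=4 J2=2
add link → L=8 J1=4 J2=2
PS@1,7 dof=2 J2 → L=8 J1=4 J2=3
P@3,5 dof=1 J1 → L=8 J1=5 J2=3
M=3(L−1)−2J1−J2=3·7−2·5−3=8

M = 8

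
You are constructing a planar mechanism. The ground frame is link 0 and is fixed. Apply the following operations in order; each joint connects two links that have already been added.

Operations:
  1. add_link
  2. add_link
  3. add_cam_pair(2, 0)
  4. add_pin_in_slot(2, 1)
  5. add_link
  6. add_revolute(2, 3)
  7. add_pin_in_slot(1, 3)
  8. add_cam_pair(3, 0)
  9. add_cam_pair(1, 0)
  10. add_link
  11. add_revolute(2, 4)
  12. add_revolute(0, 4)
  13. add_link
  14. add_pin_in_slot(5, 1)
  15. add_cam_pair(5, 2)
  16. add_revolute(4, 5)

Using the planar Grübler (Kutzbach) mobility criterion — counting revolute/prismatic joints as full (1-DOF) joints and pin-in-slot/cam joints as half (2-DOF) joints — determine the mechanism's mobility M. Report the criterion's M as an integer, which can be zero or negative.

L=1 J1=0 J2=0
add link → L=2 J1=0 J2=0
add link → L=3 J1=0 J2=0
C@2,0 dof=2 J2 → L=3 J1=0 J2=1
PS@2,1 dof=2 J2 → L=3 J1=0 J2=2
add link → L=4 J1=0 J2=2
R@2,3 dof=1 J1 → L=4 J1=1 J2=2
PS@1,3 dof=2 J2 → L=4 J1=1 J2=3
C@3,0 dof=2 J2 → L=4 J1=1 J2=4
C@1,0 dof=2 J2 → L=4 J1=1 J2=5
add link → L=5 J1=1 J2=5
R@2,4 dof=1 J1 → L=5 J1=2 J2=5
R@0,4 dof=1 J1 → L=5 J1=3 J2=5
add link → L=6 J1=3 J2=5
PS@5,1 dof=2 J2 → L=6 J1=3 J2=6
C@5,2 dof=2 J2 → L=6 J1=3 J2=7
R@4,5 dof=1 J1 → L=6 J1=4 J2=7
M=3(L−1)−2J1−J2=3·5−2·4−7=0

M = 0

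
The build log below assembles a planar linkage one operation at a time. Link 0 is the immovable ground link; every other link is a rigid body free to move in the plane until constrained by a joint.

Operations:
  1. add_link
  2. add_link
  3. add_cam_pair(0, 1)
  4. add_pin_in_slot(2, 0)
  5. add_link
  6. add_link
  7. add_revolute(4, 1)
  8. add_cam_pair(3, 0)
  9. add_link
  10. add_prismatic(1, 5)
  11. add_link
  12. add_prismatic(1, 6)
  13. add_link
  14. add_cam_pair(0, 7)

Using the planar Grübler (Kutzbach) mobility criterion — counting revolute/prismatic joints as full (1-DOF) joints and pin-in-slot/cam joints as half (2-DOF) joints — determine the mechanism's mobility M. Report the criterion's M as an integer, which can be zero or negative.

ground; <1,0,0>
#1 <2,0,0>
#2 <3,0,0>
C:0↔1 J2 <3,0,1>
PS:2↔0 J2 <3,0,2>
#3 <4,0,2>
#4 <5,0,2>
R:4↔1 J1 <5,1,2>
C:3↔0 J2 <5,1,3>
#5 <6,1,3>
P:1↔5 J1 <6,2,3>
#6 <7,2,3>
P:1↔6 J1 <7,3,3>
#7 <8,3,3>
C:0↔7 J2 <8,3,4>
3×7 − 2×3 − 1×4 = 11

M = 11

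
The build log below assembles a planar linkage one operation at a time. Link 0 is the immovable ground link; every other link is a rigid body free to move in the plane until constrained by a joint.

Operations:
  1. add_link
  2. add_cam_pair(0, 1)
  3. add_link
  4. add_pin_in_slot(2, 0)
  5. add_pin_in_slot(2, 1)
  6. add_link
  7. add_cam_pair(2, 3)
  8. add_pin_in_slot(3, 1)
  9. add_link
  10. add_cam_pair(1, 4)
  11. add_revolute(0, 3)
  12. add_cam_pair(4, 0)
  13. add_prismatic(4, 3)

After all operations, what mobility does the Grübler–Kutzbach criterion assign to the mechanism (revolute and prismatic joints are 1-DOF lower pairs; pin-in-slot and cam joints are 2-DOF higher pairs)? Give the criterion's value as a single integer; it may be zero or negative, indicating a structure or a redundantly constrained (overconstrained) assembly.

(L,J1,J2)=(1,0,0); link0 fixed
link1: (2,0,0)
C 0-1 [J2]: (2,0,1)
link2: (3,0,1)
PS 2-0 [J2]: (3,0,2)
PS 2-1 [J2]: (3,0,3)
link3: (4,0,3)
C 2-3 [J2]: (4,0,4)
PS 3-1 [J2]: (4,0,5)
link4: (5,0,5)
C 1-4 [J2]: (5,0,6)
R 0-3 [J1]: (5,1,6)
C 4-0 [J2]: (5,1,7)
P 4-3 [J1]: (5,2,7)
Grübler: 3·4 − 2·2 − 7 = 1

M = 1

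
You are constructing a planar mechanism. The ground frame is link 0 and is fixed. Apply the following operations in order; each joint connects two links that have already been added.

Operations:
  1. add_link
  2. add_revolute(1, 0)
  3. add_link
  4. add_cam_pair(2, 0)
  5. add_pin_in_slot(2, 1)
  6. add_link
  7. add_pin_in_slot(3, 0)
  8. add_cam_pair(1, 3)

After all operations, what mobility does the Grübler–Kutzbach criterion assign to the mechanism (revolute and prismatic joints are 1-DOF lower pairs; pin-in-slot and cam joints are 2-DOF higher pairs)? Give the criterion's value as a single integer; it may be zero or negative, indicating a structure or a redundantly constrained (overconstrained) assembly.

[1;0;0] (link 0 is ground)
L+ [2;0;0]
R(1,0)∈J1 [2;1;0]
L+ [3;1;0]
C(2,0)∈J2 [3;1;1]
PS(2,1)∈J2 [3;1;2]
L+ [4;1;2]
PS(3,0)∈J2 [4;1;3]
C(1,3)∈J2 [4;1;4]
mobility = 9 − 2 − 4 = 3

M = 3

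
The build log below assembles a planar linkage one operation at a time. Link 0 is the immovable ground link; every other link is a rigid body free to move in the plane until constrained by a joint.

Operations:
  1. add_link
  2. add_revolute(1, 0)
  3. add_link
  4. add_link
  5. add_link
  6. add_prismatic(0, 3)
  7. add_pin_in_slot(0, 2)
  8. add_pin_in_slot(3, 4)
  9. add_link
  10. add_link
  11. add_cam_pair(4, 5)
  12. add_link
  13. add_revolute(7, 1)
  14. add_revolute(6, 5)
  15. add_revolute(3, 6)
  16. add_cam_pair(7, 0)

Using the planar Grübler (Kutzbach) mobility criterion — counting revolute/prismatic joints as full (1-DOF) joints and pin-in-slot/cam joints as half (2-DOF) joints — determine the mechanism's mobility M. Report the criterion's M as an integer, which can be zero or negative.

[1;0;0] (link 0 is ground)
L+ [2;0;0]
R(1,0)∈J1 [2;1;0]
L+ [3;1;0]
L+ [4;1;0]
L+ [5;1;0]
P(0,3)∈J1 [5;2;0]
PS(0,2)∈J2 [5;2;1]
PS(3,4)∈J2 [5;2;2]
L+ [6;2;2]
L+ [7;2;2]
C(4,5)∈J2 [7;2;3]
L+ [8;2;3]
R(7,1)∈J1 [8;3;3]
R(6,5)∈J1 [8;4;3]
R(3,6)∈J1 [8;5;3]
C(7,0)∈J2 [8;5;4]
mobility = 21 − 10 − 4 = 7

M = 7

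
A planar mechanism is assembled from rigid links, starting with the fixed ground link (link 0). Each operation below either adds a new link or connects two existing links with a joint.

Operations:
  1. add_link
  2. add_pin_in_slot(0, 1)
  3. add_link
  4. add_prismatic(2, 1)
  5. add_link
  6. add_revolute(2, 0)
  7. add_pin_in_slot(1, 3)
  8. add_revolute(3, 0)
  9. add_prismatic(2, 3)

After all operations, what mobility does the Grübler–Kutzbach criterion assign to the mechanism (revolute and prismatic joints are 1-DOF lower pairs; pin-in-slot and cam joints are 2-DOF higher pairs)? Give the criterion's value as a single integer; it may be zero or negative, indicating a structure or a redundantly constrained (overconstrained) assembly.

M = -1

[1;0;0] (link 0 is ground)
L+ [2;0;0]
PS(0,1)∈J2 [2;0;1]
L+ [3;0;1]
P(2,1)∈J1 [3;1;1]
L+ [4;1;1]
R(2,0)∈J1 [4;2;1]
PS(1,3)∈J2 [4;2;2]
R(3,0)∈J1 [4;3;2]
P(2,3)∈J1 [4;4;2]
mobility = 9 − 8 − 2 = -1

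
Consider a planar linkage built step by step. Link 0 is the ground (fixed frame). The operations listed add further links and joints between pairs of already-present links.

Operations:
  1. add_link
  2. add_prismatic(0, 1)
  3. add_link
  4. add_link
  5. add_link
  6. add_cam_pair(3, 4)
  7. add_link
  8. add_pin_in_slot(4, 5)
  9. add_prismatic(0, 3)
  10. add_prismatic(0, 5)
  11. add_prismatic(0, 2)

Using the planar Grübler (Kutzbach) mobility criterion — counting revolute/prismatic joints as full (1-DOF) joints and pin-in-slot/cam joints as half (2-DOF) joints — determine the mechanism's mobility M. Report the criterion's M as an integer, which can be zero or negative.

link 0 = ground. State L|J1|J2 = 1|0|0
+link1  2|0|0
P(0,1) f=1→J1  2|1|0
+link2  3|1|0
+link3  4|1|0
+link4  5|1|0
C(3,4) f=2→J2  5|1|1
+link5  6|1|1
PS(4,5) f=2→J2  6|1|2
P(0,3) f=1→J1  6|2|2
P(0,5) f=1→J1  6|3|2
P(0,2) f=1→J1  6|4|2
M = 3(6−1)−2·4−2 = 15−8−2 = 5

M = 5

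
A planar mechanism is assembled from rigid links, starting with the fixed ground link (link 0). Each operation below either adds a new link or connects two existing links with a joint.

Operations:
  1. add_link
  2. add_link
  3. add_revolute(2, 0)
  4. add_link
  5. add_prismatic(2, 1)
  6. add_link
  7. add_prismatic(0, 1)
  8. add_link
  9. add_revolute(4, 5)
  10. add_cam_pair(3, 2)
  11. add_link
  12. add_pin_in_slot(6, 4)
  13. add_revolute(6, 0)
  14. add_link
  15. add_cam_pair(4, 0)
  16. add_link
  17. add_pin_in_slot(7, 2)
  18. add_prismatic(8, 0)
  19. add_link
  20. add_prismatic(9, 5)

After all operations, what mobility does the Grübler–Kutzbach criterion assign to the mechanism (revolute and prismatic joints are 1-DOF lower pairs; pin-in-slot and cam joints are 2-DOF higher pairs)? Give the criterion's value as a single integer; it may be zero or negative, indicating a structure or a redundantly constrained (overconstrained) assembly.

M = 9

ground; <1,0,0>
#1 <2,0,0>
#2 <3,0,0>
R:2↔0 J1 <3,1,0>
#3 <4,1,0>
P:2↔1 J1 <4,2,0>
#4 <5,2,0>
P:0↔1 J1 <5,3,0>
#5 <6,3,0>
R:4↔5 J1 <6,4,0>
C:3↔2 J2 <6,4,1>
#6 <7,4,1>
PS:6↔4 J2 <7,4,2>
R:6↔0 J1 <7,5,2>
#7 <8,5,2>
C:4↔0 J2 <8,5,3>
#8 <9,5,3>
PS:7↔2 J2 <9,5,4>
P:8↔0 J1 <9,6,4>
#9 <10,6,4>
P:9↔5 J1 <10,7,4>
3×9 − 2×7 − 1×4 = 9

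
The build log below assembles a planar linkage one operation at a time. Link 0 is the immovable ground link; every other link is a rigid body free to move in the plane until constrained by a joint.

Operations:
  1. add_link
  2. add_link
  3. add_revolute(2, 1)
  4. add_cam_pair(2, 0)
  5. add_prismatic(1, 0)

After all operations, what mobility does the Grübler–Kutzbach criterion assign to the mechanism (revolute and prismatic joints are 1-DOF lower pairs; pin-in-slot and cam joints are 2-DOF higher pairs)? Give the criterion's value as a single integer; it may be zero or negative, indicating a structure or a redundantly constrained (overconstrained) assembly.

ground; <1,0,0>
#1 <2,0,0>
#2 <3,0,0>
R:2↔1 J1 <3,1,0>
C:2↔0 J2 <3,1,1>
P:1↔0 J1 <3,2,1>
3×2 − 2×2 − 1×1 = 1

M = 1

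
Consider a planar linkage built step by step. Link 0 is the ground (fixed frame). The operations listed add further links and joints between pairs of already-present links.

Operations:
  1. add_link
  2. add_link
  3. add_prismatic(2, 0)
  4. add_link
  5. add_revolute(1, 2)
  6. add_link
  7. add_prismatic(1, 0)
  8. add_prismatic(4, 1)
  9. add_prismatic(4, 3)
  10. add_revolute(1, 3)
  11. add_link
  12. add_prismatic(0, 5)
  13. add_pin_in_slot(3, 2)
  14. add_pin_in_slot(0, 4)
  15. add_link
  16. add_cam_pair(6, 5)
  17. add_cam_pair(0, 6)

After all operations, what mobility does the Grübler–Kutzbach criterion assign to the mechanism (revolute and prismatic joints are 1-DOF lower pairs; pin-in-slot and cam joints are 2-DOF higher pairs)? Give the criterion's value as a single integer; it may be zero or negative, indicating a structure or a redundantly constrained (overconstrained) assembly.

M = 0

L=1 J1=0 J2=0
add link → L=2 J1=0 J2=0
add link → L=3 J1=0 J2=0
P@2,0 dof=1 J1 → L=3 J1=1 J2=0
add link → L=4 J1=1 J2=0
R@1,2 dof=1 J1 → L=4 J1=2 J2=0
add link → L=5 J1=2 J2=0
P@1,0 dof=1 J1 → L=5 J1=3 J2=0
P@4,1 dof=1 J1 → L=5 J1=4 J2=0
P@4,3 dof=1 J1 → L=5 J1=5 J2=0
R@1,3 dof=1 J1 → L=5 J1=6 J2=0
add link → L=6 J1=6 J2=0
P@0,5 dof=1 J1 → L=6 J1=7 J2=0
PS@3,2 dof=2 J2 → L=6 J1=7 J2=1
PS@0,4 dof=2 J2 → L=6 J1=7 J2=2
add link → L=7 J1=7 J2=2
C@6,5 dof=2 J2 → L=7 J1=7 J2=3
C@0,6 dof=2 J2 → L=7 J1=7 J2=4
M=3(L−1)−2J1−J2=3·6−2·7−4=0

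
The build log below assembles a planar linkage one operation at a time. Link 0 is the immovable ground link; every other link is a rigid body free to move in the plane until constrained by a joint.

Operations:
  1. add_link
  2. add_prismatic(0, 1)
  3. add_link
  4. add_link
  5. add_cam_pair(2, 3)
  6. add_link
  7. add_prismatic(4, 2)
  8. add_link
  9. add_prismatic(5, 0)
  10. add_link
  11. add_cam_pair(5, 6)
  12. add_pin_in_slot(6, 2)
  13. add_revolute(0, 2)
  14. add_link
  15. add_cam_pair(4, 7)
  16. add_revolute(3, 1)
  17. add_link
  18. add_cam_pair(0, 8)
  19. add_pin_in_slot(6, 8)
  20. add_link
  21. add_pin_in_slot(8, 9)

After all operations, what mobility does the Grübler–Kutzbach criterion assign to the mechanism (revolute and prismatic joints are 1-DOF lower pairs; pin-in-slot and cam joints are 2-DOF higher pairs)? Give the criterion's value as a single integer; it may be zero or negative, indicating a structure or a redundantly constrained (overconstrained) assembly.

link 0 = ground. State L|J1|J2 = 1|0|0
+link1  2|0|0
P(0,1) f=1→J1  2|1|0
+link2  3|1|0
+link3  4|1|0
C(2,3) f=2→J2  4|1|1
+link4  5|1|1
P(4,2) f=1→J1  5|2|1
+link5  6|2|1
P(5,0) f=1→J1  6|3|1
+link6  7|3|1
C(5,6) f=2→J2  7|3|2
PS(6,2) f=2→J2  7|3|3
R(0,2) f=1→J1  7|4|3
+link7  8|4|3
C(4,7) f=2→J2  8|4|4
R(3,1) f=1→J1  8|5|4
+link8  9|5|4
C(0,8) f=2→J2  9|5|5
PS(6,8) f=2→J2  9|5|6
+link9  10|5|6
PS(8,9) f=2→J2  10|5|7
M = 3(10−1)−2·5−7 = 27−10−7 = 10

M = 10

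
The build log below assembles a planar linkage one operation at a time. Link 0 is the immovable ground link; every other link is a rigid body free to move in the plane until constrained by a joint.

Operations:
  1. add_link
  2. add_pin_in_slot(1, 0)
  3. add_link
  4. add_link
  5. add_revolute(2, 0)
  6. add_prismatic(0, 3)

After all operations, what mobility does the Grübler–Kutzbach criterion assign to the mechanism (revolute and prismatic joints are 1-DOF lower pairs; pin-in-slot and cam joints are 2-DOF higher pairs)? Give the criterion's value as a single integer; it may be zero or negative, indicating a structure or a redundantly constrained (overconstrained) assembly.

(L,J1,J2)=(1,0,0); link0 fixed
link1: (2,0,0)
PS 1-0 [J2]: (2,0,1)
link2: (3,0,1)
link3: (4,0,1)
R 2-0 [J1]: (4,1,1)
P 0-3 [J1]: (4,2,1)
Grübler: 3·3 − 2·2 − 1 = 4

M = 4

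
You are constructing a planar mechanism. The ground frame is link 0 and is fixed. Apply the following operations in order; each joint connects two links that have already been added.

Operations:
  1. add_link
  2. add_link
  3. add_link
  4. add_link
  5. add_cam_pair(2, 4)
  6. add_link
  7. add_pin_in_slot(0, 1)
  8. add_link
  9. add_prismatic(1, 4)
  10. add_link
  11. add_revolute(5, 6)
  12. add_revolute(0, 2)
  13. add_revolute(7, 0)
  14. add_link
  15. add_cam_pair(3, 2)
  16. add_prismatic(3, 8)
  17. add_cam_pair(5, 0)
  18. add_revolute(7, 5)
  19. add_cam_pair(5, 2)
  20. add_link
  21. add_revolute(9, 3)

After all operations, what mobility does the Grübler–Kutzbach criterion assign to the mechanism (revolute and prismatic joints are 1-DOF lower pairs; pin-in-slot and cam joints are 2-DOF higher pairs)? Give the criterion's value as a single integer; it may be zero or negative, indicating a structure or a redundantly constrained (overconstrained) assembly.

[1;0;0] (link 0 is ground)
L+ [2;0;0]
L+ [3;0;0]
L+ [4;0;0]
L+ [5;0;0]
C(2,4)∈J2 [5;0;1]
L+ [6;0;1]
PS(0,1)∈J2 [6;0;2]
L+ [7;0;2]
P(1,4)∈J1 [7;1;2]
L+ [8;1;2]
R(5,6)∈J1 [8;2;2]
R(0,2)∈J1 [8;3;2]
R(7,0)∈J1 [8;4;2]
L+ [9;4;2]
C(3,2)∈J2 [9;4;3]
P(3,8)∈J1 [9;5;3]
C(5,0)∈J2 [9;5;4]
R(7,5)∈J1 [9;6;4]
C(5,2)∈J2 [9;6;5]
L+ [10;6;5]
R(9,3)∈J1 [10;7;5]
mobility = 27 − 14 − 5 = 8

M = 8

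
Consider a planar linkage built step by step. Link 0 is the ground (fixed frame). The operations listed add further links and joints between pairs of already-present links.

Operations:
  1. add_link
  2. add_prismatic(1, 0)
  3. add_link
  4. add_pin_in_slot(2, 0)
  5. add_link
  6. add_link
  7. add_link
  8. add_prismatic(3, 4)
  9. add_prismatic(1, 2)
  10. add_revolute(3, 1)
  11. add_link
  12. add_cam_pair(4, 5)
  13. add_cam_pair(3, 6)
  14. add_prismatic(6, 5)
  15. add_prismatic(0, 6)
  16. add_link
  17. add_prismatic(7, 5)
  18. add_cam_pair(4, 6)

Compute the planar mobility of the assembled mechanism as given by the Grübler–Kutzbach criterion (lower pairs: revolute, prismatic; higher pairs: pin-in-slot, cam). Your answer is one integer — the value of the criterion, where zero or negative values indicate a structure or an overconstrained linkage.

M = 3

ground; <1,0,0>
#1 <2,0,0>
P:1↔0 J1 <2,1,0>
#2 <3,1,0>
PS:2↔0 J2 <3,1,1>
#3 <4,1,1>
#4 <5,1,1>
#5 <6,1,1>
P:3↔4 J1 <6,2,1>
P:1↔2 J1 <6,3,1>
R:3↔1 J1 <6,4,1>
#6 <7,4,1>
C:4↔5 J2 <7,4,2>
C:3↔6 J2 <7,4,3>
P:6↔5 J1 <7,5,3>
P:0↔6 J1 <7,6,3>
#7 <8,6,3>
P:7↔5 J1 <8,7,3>
C:4↔6 J2 <8,7,4>
3×7 − 2×7 − 1×4 = 3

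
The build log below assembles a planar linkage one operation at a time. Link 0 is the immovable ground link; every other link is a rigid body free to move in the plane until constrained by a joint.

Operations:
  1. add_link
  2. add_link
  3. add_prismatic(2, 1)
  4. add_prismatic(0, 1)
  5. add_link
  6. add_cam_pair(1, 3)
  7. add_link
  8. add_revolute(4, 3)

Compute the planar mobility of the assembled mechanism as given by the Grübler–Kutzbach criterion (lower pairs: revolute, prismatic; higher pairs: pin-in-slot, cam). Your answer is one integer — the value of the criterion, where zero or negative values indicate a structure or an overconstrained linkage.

link 0 = ground. State L|J1|J2 = 1|0|0
+link1  2|0|0
+link2  3|0|0
P(2,1) f=1→J1  3|1|0
P(0,1) f=1→J1  3|2|0
+link3  4|2|0
C(1,3) f=2→J2  4|2|1
+link4  5|2|1
R(4,3) f=1→J1  5|3|1
M = 3(5−1)−2·3−1 = 12−6−1 = 5

M = 5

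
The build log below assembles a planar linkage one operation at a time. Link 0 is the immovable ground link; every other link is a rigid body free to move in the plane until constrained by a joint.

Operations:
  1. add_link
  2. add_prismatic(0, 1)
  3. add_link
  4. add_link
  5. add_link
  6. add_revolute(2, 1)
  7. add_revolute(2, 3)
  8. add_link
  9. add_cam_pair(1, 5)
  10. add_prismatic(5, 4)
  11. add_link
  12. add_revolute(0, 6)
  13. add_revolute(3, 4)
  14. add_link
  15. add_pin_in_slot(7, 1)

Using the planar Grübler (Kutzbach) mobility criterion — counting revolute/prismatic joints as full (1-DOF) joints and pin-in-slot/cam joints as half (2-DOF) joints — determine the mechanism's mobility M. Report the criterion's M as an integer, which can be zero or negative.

[1;0;0] (link 0 is ground)
L+ [2;0;0]
P(0,1)∈J1 [2;1;0]
L+ [3;1;0]
L+ [4;1;0]
L+ [5;1;0]
R(2,1)∈J1 [5;2;0]
R(2,3)∈J1 [5;3;0]
L+ [6;3;0]
C(1,5)∈J2 [6;3;1]
P(5,4)∈J1 [6;4;1]
L+ [7;4;1]
R(0,6)∈J1 [7;5;1]
R(3,4)∈J1 [7;6;1]
L+ [8;6;1]
PS(7,1)∈J2 [8;6;2]
mobility = 21 − 12 − 2 = 7

M = 7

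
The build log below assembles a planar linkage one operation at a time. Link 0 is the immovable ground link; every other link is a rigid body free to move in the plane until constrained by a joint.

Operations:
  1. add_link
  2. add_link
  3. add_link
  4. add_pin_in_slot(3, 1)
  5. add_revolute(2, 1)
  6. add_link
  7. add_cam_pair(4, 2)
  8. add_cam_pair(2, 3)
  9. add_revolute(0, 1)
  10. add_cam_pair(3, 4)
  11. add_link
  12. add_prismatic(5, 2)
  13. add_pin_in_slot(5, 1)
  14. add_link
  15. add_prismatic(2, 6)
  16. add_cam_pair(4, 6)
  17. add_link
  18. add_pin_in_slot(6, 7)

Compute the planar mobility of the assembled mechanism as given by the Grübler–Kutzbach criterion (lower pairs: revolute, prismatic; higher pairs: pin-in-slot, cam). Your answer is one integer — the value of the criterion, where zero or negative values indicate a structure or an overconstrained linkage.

link 0 = ground. State L|J1|J2 = 1|0|0
+link1  2|0|0
+link2  3|0|0
+link3  4|0|0
PS(3,1) f=2→J2  4|0|1
R(2,1) f=1→J1  4|1|1
+link4  5|1|1
C(4,2) f=2→J2  5|1|2
C(2,3) f=2→J2  5|1|3
R(0,1) f=1→J1  5|2|3
C(3,4) f=2→J2  5|2|4
+link5  6|2|4
P(5,2) f=1→J1  6|3|4
PS(5,1) f=2→J2  6|3|5
+link6  7|3|5
P(2,6) f=1→J1  7|4|5
C(4,6) f=2→J2  7|4|6
+link7  8|4|6
PS(6,7) f=2→J2  8|4|7
M = 3(8−1)−2·4−7 = 21−8−7 = 6

M = 6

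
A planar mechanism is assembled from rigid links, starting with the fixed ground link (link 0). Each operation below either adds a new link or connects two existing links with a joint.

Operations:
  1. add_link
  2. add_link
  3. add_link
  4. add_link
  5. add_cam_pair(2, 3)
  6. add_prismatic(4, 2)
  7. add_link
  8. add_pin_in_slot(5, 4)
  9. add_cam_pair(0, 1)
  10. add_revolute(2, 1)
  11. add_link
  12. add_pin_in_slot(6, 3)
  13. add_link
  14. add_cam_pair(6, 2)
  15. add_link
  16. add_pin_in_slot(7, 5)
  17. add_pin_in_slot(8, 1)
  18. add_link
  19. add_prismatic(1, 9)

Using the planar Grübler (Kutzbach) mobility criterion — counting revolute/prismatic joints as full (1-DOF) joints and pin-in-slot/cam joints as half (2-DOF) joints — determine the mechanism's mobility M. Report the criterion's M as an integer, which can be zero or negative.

M = 14

link 0 = ground. State L|J1|J2 = 1|0|0
+link1  2|0|0
+link2  3|0|0
+link3  4|0|0
+link4  5|0|0
C(2,3) f=2→J2  5|0|1
P(4,2) f=1→J1  5|1|1
+link5  6|1|1
PS(5,4) f=2→J2  6|1|2
C(0,1) f=2→J2  6|1|3
R(2,1) f=1→J1  6|2|3
+link6  7|2|3
PS(6,3) f=2→J2  7|2|4
+link7  8|2|4
C(6,2) f=2→J2  8|2|5
+link8  9|2|5
PS(7,5) f=2→J2  9|2|6
PS(8,1) f=2→J2  9|2|7
+link9  10|2|7
P(1,9) f=1→J1  10|3|7
M = 3(10−1)−2·3−7 = 27−6−7 = 14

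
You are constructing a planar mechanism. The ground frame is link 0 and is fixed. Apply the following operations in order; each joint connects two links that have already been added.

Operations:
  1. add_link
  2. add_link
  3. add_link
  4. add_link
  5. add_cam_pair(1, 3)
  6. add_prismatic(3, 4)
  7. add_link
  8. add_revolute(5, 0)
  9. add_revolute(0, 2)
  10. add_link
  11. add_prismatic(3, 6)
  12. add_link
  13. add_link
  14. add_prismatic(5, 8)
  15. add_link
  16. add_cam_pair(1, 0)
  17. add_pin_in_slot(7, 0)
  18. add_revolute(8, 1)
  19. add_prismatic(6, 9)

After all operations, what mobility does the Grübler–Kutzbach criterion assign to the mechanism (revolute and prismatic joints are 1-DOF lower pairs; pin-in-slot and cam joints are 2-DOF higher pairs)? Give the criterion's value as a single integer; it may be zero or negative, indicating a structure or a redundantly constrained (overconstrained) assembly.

ground; <1,0,0>
#1 <2,0,0>
#2 <3,0,0>
#3 <4,0,0>
#4 <5,0,0>
C:1↔3 J2 <5,0,1>
P:3↔4 J1 <5,1,1>
#5 <6,1,1>
R:5↔0 J1 <6,2,1>
R:0↔2 J1 <6,3,1>
#6 <7,3,1>
P:3↔6 J1 <7,4,1>
#7 <8,4,1>
#8 <9,4,1>
P:5↔8 J1 <9,5,1>
#9 <10,5,1>
C:1↔0 J2 <10,5,2>
PS:7↔0 J2 <10,5,3>
R:8↔1 J1 <10,6,3>
P:6↔9 J1 <10,7,3>
3×9 − 2×7 − 1×3 = 10

M = 10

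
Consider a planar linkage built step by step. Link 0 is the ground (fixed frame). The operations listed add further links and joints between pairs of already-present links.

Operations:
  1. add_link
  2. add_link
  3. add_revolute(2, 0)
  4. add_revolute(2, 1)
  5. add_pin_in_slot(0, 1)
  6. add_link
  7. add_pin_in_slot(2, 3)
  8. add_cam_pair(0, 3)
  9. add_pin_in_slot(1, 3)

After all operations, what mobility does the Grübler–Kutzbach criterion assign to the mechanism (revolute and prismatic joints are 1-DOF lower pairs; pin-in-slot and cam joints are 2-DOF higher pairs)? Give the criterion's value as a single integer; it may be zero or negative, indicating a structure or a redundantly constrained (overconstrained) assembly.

M = 1

L=1 J1=0 J2=0
add link → L=2 J1=0 J2=0
add link → L=3 J1=0 J2=0
R@2,0 dof=1 J1 → L=3 J1=1 J2=0
R@2,1 dof=1 J1 → L=3 J1=2 J2=0
PS@0,1 dof=2 J2 → L=3 J1=2 J2=1
add link → L=4 J1=2 J2=1
PS@2,3 dof=2 J2 → L=4 J1=2 J2=2
C@0,3 dof=2 J2 → L=4 J1=2 J2=3
PS@1,3 dof=2 J2 → L=4 J1=2 J2=4
M=3(L−1)−2J1−J2=3·3−2·2−4=1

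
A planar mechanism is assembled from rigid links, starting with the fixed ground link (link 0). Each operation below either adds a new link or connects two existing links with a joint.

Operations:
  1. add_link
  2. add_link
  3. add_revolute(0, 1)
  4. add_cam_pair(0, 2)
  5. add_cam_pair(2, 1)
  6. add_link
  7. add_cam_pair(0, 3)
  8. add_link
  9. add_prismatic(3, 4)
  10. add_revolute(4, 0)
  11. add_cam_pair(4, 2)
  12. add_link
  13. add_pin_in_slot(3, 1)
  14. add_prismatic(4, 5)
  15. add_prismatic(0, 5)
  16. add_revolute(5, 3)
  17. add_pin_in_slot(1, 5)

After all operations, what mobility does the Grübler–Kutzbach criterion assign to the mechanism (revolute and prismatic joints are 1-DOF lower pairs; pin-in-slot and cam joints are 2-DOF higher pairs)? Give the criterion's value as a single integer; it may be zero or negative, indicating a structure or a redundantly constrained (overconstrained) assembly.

M = -3

(L,J1,J2)=(1,0,0); link0 fixed
link1: (2,0,0)
link2: (3,0,0)
R 0-1 [J1]: (3,1,0)
C 0-2 [J2]: (3,1,1)
C 2-1 [J2]: (3,1,2)
link3: (4,1,2)
C 0-3 [J2]: (4,1,3)
link4: (5,1,3)
P 3-4 [J1]: (5,2,3)
R 4-0 [J1]: (5,3,3)
C 4-2 [J2]: (5,3,4)
link5: (6,3,4)
PS 3-1 [J2]: (6,3,5)
P 4-5 [J1]: (6,4,5)
P 0-5 [J1]: (6,5,5)
R 5-3 [J1]: (6,6,5)
PS 1-5 [J2]: (6,6,6)
Grübler: 3·5 − 2·6 − 6 = -3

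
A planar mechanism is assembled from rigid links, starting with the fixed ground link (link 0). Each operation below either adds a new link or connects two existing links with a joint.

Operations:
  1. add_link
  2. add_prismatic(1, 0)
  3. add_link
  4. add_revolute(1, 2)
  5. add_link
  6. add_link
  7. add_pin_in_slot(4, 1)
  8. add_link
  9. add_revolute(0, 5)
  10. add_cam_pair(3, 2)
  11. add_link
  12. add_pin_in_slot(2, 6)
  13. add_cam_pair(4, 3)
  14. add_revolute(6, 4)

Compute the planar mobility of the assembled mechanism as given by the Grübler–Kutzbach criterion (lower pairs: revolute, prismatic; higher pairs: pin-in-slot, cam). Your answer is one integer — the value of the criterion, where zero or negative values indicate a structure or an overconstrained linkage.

M = 6

link 0 = ground. State L|J1|J2 = 1|0|0
+link1  2|0|0
P(1,0) f=1→J1  2|1|0
+link2  3|1|0
R(1,2) f=1→J1  3|2|0
+link3  4|2|0
+link4  5|2|0
PS(4,1) f=2→J2  5|2|1
+link5  6|2|1
R(0,5) f=1→J1  6|3|1
C(3,2) f=2→J2  6|3|2
+link6  7|3|2
PS(2,6) f=2→J2  7|3|3
C(4,3) f=2→J2  7|3|4
R(6,4) f=1→J1  7|4|4
M = 3(7−1)−2·4−4 = 18−8−4 = 6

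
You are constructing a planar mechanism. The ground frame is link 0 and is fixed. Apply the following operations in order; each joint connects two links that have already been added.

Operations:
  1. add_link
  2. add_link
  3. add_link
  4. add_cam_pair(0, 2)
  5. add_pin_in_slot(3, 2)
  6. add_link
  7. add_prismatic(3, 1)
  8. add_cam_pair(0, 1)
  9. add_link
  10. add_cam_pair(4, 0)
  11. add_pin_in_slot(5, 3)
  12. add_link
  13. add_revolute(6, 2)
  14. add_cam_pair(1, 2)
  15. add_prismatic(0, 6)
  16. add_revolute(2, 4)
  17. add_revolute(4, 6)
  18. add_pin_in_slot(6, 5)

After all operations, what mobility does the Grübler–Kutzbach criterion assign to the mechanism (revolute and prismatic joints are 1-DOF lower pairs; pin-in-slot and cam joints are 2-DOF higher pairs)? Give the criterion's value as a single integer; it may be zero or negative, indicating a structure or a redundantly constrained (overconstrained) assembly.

M = 1

link 0 = ground. State L|J1|J2 = 1|0|0
+link1  2|0|0
+link2  3|0|0
+link3  4|0|0
C(0,2) f=2→J2  4|0|1
PS(3,2) f=2→J2  4|0|2
+link4  5|0|2
P(3,1) f=1→J1  5|1|2
C(0,1) f=2→J2  5|1|3
+link5  6|1|3
C(4,0) f=2→J2  6|1|4
PS(5,3) f=2→J2  6|1|5
+link6  7|1|5
R(6,2) f=1→J1  7|2|5
C(1,2) f=2→J2  7|2|6
P(0,6) f=1→J1  7|3|6
R(2,4) f=1→J1  7|4|6
R(4,6) f=1→J1  7|5|6
PS(6,5) f=2→J2  7|5|7
M = 3(7−1)−2·5−7 = 18−10−7 = 1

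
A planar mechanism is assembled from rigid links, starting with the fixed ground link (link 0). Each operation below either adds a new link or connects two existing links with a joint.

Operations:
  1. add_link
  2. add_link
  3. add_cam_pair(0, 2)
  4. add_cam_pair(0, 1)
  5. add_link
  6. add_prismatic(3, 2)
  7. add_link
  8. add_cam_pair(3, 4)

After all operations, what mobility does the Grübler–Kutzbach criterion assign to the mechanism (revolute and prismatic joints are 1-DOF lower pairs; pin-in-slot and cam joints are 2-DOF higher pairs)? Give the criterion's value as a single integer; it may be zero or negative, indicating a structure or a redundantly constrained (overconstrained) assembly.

M = 7

[1;0;0] (link 0 is ground)
L+ [2;0;0]
L+ [3;0;0]
C(0,2)∈J2 [3;0;1]
C(0,1)∈J2 [3;0;2]
L+ [4;0;2]
P(3,2)∈J1 [4;1;2]
L+ [5;1;2]
C(3,4)∈J2 [5;1;3]
mobility = 12 − 2 − 3 = 7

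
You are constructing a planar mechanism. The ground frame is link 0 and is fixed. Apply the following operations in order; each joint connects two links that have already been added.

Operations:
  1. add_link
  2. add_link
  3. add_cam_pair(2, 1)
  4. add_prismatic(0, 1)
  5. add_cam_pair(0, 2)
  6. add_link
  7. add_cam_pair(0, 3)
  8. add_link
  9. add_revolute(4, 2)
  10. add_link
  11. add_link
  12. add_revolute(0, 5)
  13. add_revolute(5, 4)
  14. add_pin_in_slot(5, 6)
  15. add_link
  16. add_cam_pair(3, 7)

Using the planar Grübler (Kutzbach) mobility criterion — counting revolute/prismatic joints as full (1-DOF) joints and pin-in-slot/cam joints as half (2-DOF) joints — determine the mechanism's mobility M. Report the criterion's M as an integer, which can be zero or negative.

M = 8

link 0 = ground. State L|J1|J2 = 1|0|0
+link1  2|0|0
+link2  3|0|0
C(2,1) f=2→J2  3|0|1
P(0,1) f=1→J1  3|1|1
C(0,2) f=2→J2  3|1|2
+link3  4|1|2
C(0,3) f=2→J2  4|1|3
+link4  5|1|3
R(4,2) f=1→J1  5|2|3
+link5  6|2|3
+link6  7|2|3
R(0,5) f=1→J1  7|3|3
R(5,4) f=1→J1  7|4|3
PS(5,6) f=2→J2  7|4|4
+link7  8|4|4
C(3,7) f=2→J2  8|4|5
M = 3(8−1)−2·4−5 = 21−8−5 = 8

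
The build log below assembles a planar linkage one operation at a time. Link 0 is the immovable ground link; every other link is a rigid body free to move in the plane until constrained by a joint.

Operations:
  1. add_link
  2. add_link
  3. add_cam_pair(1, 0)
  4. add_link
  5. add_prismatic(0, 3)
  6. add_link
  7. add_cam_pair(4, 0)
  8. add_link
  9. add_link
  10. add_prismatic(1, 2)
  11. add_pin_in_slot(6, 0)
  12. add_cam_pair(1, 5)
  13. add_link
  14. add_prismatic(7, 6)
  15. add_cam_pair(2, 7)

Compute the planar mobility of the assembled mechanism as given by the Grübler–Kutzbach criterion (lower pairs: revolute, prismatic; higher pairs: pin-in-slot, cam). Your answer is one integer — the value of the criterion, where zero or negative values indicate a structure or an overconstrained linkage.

ground; <1,0,0>
#1 <2,0,0>
#2 <3,0,0>
C:1↔0 J2 <3,0,1>
#3 <4,0,1>
P:0↔3 J1 <4,1,1>
#4 <5,1,1>
C:4↔0 J2 <5,1,2>
#5 <6,1,2>
#6 <7,1,2>
P:1↔2 J1 <7,2,2>
PS:6↔0 J2 <7,2,3>
C:1↔5 J2 <7,2,4>
#7 <8,2,4>
P:7↔6 J1 <8,3,4>
C:2↔7 J2 <8,3,5>
3×7 − 2×3 − 1×5 = 10

M = 10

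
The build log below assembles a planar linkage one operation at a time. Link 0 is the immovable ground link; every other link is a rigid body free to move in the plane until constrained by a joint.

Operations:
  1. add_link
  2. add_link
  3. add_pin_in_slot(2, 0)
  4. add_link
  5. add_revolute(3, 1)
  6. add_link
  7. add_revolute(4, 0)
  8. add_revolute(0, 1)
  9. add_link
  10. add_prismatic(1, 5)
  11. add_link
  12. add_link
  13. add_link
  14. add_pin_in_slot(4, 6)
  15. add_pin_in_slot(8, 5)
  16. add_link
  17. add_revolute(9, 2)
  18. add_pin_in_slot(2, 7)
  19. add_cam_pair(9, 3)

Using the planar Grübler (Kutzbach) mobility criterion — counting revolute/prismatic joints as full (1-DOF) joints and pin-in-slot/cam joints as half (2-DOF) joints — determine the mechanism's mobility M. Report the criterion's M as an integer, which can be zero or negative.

M = 12

(L,J1,J2)=(1,0,0); link0 fixed
link1: (2,0,0)
link2: (3,0,0)
PS 2-0 [J2]: (3,0,1)
link3: (4,0,1)
R 3-1 [J1]: (4,1,1)
link4: (5,1,1)
R 4-0 [J1]: (5,2,1)
R 0-1 [J1]: (5,3,1)
link5: (6,3,1)
P 1-5 [J1]: (6,4,1)
link6: (7,4,1)
link7: (8,4,1)
link8: (9,4,1)
PS 4-6 [J2]: (9,4,2)
PS 8-5 [J2]: (9,4,3)
link9: (10,4,3)
R 9-2 [J1]: (10,5,3)
PS 2-7 [J2]: (10,5,4)
C 9-3 [J2]: (10,5,5)
Grübler: 3·9 − 2·5 − 5 = 12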